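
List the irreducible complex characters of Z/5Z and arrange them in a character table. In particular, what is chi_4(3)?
Character table of Z/5Z (irreps indexed chi_0,...,chi_4 with chi_k(m) = zeta_5^(k*m), zeta_5 = exp(2*pi*i/5)):
  irrep \ class  {0} (size 1)  {1} (size 1)    {2} (size 1)    {3} (size 1)    {4} (size 1)  
  chi_0          1             1               1               1               1             
  chi_1          1             exp(2*I*pi/5)   exp(4*I*pi/5)   exp(-4*I*pi/5)  exp(-2*I*pi/5)
  chi_2          1             exp(4*I*pi/5)   exp(-2*I*pi/5)  exp(2*I*pi/5)   exp(-4*I*pi/5)
  chi_3          1             exp(-4*I*pi/5)  exp(2*I*pi/5)   exp(-2*I*pi/5)  exp(4*I*pi/5) 
  chi_4          1             exp(-2*I*pi/5)  exp(-4*I*pi/5)  exp(4*I*pi/5)   exp(2*I*pi/5) 

Spot check: chi_4(3) = zeta_5^(4*3) = zeta_5^12 = exp(4*I*pi/5).

Derivation: Z/5Z is abelian, so all 5 irreducible complex representations are 1-dimensional. They are given by chi_k(m) = zeta_5^(k*m) for k = 0,...,4. Row orthogonality: sum_m chi_k(m) conj(chi_l(m)) = 5 * [k = l].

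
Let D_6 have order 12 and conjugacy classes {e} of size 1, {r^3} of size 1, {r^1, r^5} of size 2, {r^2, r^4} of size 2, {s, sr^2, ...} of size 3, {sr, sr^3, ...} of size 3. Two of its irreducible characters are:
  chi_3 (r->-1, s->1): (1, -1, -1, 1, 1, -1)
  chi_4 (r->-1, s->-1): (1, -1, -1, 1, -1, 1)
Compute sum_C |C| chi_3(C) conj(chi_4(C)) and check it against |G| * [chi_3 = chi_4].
Sum = 0; so <chi_3, chi_4> = 0 (distinct irreducibles are orthogonal).

Working: Compute term by term over conjugacy classes (|C| * chi_3(C) * conj(chi_4(C))):
  1*(1)*conj(1) + 1*(-1)*conj(-1) + 2*(-1)*conj(-1) + 2*(1)*conj(1) + 3*(1)*conj(-1) + 3*(-1)*conj(1)
  = (1) + (1) + (2) + (2) + (-3) + (-3)
  = 0.
Dividing by |G| = 12 gives 0/12 = 0, matching the row-orthogonality relation <chi_3, chi_4> = [chi_3 = chi_4].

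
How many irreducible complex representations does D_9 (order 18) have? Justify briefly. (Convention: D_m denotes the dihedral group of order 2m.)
6

Derivation: The number of irreducible complex representations of a finite group equals its number of conjugacy classes. D_9 has 6 conjugacy classes ((n+3)/2 for n odd), so D_9 (order 18) has exactly 6 irreducible complex representations.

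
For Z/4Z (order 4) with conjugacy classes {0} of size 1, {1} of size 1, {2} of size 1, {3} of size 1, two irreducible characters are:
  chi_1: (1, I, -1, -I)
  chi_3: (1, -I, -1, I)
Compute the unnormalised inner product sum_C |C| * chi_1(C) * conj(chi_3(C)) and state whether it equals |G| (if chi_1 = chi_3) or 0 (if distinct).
Sum = 0; so <chi_1, chi_3> = 0 (distinct irreducibles are orthogonal).

Why: Compute term by term over conjugacy classes (|C| * chi_1(C) * conj(chi_3(C))):
  1*(1)*conj(1) + 1*(I)*conj(-I) + 1*(-1)*conj(-1) + 1*(-I)*conj(I)
  = (1) + (-1) + (1) + (-1)
  = 0.
(Exp terms are combined using exp(i*s)*conj(exp(i*t)) = exp(i*(s-t)), and sums of them are collapsed using the identity that for every m > 1 the m distinct m-th roots of unity sum to 0, e.g. 1 + exp(2*I*pi/3) + exp(-2*I*pi/3) = 0.)
Dividing by |G| = 4 gives 0/4 = 0, matching the row-orthogonality relation <chi_1, chi_3> = [chi_1 = chi_3].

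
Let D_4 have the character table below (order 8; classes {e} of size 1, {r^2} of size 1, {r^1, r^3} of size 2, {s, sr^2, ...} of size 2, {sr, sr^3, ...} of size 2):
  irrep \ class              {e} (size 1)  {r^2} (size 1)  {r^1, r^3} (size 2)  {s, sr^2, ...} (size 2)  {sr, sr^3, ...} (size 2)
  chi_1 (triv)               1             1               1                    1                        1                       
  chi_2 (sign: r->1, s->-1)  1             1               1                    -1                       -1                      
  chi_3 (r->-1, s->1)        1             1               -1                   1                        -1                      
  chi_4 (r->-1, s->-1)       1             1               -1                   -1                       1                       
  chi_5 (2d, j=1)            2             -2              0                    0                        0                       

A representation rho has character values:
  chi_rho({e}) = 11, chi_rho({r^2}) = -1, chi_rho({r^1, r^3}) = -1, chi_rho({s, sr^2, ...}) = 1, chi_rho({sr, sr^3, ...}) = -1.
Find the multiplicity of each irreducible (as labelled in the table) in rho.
Multiplicities: chi_1: 1, chi_2: 1, chi_3: 2, chi_4: 1, chi_5: 3.

Use <chi_rho, chi> = (1/|G|) sum_C |C| * chi_rho(C) * conj(chi(C)) with |G| = 8 for each irreducible chi in the table:
  <chi_rho, chi_1> = (1/8)[1*(11)*conj(1) + 1*(-1)*conj(1) + 2*(-1)*conj(1) + 2*(1)*conj(1) + 2*(-1)*conj(1)]
      = (1/8)[(11) + (-1) + (-2) + (2) + (-2)] = 8/8 = 1
  <chi_rho, chi_2> = (1/8)[1*(11)*conj(1) + 1*(-1)*conj(1) + 2*(-1)*conj(1) + 2*(1)*conj(-1) + 2*(-1)*conj(-1)]
      = (1/8)[(11) + (-1) + (-2) + (-2) + (2)] = 8/8 = 1
  <chi_rho, chi_3> = (1/8)[1*(11)*conj(1) + 1*(-1)*conj(1) + 2*(-1)*conj(-1) + 2*(1)*conj(1) + 2*(-1)*conj(-1)]
      = (1/8)[(11) + (-1) + (2) + (2) + (2)] = 16/8 = 2
  <chi_rho, chi_4> = (1/8)[1*(11)*conj(1) + 1*(-1)*conj(1) + 2*(-1)*conj(-1) + 2*(1)*conj(-1) + 2*(-1)*conj(1)]
      = (1/8)[(11) + (-1) + (2) + (-2) + (-2)] = 8/8 = 1
  <chi_rho, chi_5> = (1/8)[1*(11)*conj(2) + 1*(-1)*conj(-2) + 2*(-1)*conj(0) + 2*(1)*conj(0) + 2*(-1)*conj(0)]
      = (1/8)[(22) + (2) + (0) + (0) + (0)] = 24/8 = 3
Dimension check: dim(rho) = sum (mult * dim) = 1*1 + 1*1 + 2*1 + 1*1 + 3*2 = 11 = chi_rho(e) = 11.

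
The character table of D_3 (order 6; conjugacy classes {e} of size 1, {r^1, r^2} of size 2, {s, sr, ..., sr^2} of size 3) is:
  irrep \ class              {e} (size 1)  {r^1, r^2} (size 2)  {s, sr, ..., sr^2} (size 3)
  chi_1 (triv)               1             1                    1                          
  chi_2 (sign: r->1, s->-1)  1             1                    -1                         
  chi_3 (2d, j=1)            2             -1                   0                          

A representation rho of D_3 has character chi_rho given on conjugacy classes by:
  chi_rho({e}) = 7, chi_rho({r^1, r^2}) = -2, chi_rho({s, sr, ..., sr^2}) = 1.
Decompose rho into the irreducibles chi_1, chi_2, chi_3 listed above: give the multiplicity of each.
Multiplicities: chi_1: 1, chi_2: 0, chi_3: 3.

Why: Use <chi_rho, chi> = (1/|G|) sum_C |C| * chi_rho(C) * conj(chi(C)) with |G| = 6 for each irreducible chi in the table:
  <chi_rho, chi_1> = (1/6)[1*(7)*conj(1) + 2*(-2)*conj(1) + 3*(1)*conj(1)]
      = (1/6)[(7) + (-4) + (3)] = 6/6 = 1
  <chi_rho, chi_2> = (1/6)[1*(7)*conj(1) + 2*(-2)*conj(1) + 3*(1)*conj(-1)]
      = (1/6)[(7) + (-4) + (-3)] = 0/6 = 0
  <chi_rho, chi_3> = (1/6)[1*(7)*conj(2) + 2*(-2)*conj(-1) + 3*(1)*conj(0)]
      = (1/6)[(14) + (4) + (0)] = 18/6 = 3
Dimension check: dim(rho) = sum (mult * dim) = 1*1 + 0*1 + 3*2 = 7 = chi_rho(e) = 7.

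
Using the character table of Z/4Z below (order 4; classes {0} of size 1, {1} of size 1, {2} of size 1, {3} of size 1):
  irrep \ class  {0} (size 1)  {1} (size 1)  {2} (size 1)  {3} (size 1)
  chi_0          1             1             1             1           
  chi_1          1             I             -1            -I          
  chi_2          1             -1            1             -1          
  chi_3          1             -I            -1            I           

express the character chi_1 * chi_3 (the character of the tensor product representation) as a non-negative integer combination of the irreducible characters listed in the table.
chi_1 tensor chi_3 = chi_0 (all other irreducibles have multiplicity 0).

Derivation: The character of a tensor product is the pointwise product (chi_1 * chi_3)(C) = chi_1(C) * chi_3(C):
  {0}: (1)*(1), {1}: (I)*(-I), {2}: (-1)*(-1), {3}: (-I)*(I)
so (chi_1 * chi_3) takes values
  {0} -> 1, {1} -> 1, {2} -> 1, {3} -> 1.
Now take the inner product of this character with each irreducible chi from the table, <chi_1*chi_3, chi> = (1/4) sum_C |C| (chi_1*chi_3)(C) conj(chi(C)):
  <chi_1*chi_3, chi_0> = (1/4)[1*(1)*conj(1) + 1*(1)*conj(1) + 1*(1)*conj(1) + 1*(1)*conj(1)]
      = (1/4)[(1) + (1) + (1) + (1)] = 4/4 = 1
  <chi_1*chi_3, chi_1> = (1/4)[1*(1)*conj(1) + 1*(1)*conj(I) + 1*(1)*conj(-1) + 1*(1)*conj(-I)]
      = (1/4)[(1) + (-I) + (-1) + (I)] = 0/4 = 0
  <chi_1*chi_3, chi_2> = (1/4)[1*(1)*conj(1) + 1*(1)*conj(-1) + 1*(1)*conj(1) + 1*(1)*conj(-1)]
      = (1/4)[(1) + (-1) + (1) + (-1)] = 0/4 = 0
  <chi_1*chi_3, chi_3> = (1/4)[1*(1)*conj(1) + 1*(1)*conj(-I) + 1*(1)*conj(-1) + 1*(1)*conj(I)]
      = (1/4)[(1) + (I) + (-1) + (-I)] = 0/4 = 0
(Exp terms are combined using exp(i*s)*conj(exp(i*t)) = exp(i*(s-t)), and sums of them are collapsed using the identity that for every m > 1 the m distinct m-th roots of unity sum to 0, e.g. 1 + exp(2*I*pi/3) + exp(-2*I*pi/3) = 0.)
Hence the multiplicities are chi_0: 1. Dimension check: dim(chi_1)*dim(chi_3) = 1*1 = 1 and sum (mult * dim) = 1*1 = 1.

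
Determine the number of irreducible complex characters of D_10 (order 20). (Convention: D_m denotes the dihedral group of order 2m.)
8

Proof sketch: The number of irreducible complex representations of a finite group equals its number of conjugacy classes. D_10 has 8 conjugacy classes (n/2 + 3 for n even), so D_10 (order 20) has exactly 8 irreducible complex representations.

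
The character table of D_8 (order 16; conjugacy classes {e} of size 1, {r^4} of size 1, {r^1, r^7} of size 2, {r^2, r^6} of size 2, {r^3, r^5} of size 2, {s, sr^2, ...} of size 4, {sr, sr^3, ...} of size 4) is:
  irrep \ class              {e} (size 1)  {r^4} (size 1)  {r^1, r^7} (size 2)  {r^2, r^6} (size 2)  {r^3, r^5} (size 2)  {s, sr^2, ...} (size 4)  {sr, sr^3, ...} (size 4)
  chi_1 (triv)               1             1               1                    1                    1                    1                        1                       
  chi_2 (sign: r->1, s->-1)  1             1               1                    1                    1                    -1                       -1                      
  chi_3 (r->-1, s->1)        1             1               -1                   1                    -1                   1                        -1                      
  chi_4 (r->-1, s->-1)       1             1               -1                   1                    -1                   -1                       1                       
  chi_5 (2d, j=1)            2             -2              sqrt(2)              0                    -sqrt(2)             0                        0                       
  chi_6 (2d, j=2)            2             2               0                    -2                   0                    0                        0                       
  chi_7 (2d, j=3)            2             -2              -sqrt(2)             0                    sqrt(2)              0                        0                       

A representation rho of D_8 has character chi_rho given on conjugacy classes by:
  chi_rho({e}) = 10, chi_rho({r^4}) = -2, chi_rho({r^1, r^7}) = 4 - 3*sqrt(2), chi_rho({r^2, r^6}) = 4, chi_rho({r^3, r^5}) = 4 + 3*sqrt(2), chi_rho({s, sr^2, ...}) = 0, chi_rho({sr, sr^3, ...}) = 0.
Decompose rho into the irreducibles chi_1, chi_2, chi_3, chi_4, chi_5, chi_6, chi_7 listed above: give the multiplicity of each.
Multiplicities: chi_1: 2, chi_2: 2, chi_3: 0, chi_4: 0, chi_5: 0, chi_6: 0, chi_7: 3.

Argument: Use <chi_rho, chi> = (1/|G|) sum_C |C| * chi_rho(C) * conj(chi(C)) with |G| = 16 for each irreducible chi in the table:
  <chi_rho, chi_1> = (1/16)[1*(10)*conj(1) + 1*(-2)*conj(1) + 2*(4 - 3*sqrt(2))*conj(1) + 2*(4)*conj(1) + 2*(4 + 3*sqrt(2))*conj(1) + 4*(0)*conj(1) + 4*(0)*conj(1)]
      = (1/16)[(10) + (-2) + (8 - 6*sqrt(2)) + (8) + (8 + 6*sqrt(2)) + (0) + (0)] = 32/16 = 2
  <chi_rho, chi_2> = (1/16)[1*(10)*conj(1) + 1*(-2)*conj(1) + 2*(4 - 3*sqrt(2))*conj(1) + 2*(4)*conj(1) + 2*(4 + 3*sqrt(2))*conj(1) + 4*(0)*conj(-1) + 4*(0)*conj(-1)]
      = (1/16)[(10) + (-2) + (8 - 6*sqrt(2)) + (8) + (8 + 6*sqrt(2)) + (0) + (0)] = 32/16 = 2
  <chi_rho, chi_3> = (1/16)[1*(10)*conj(1) + 1*(-2)*conj(1) + 2*(4 - 3*sqrt(2))*conj(-1) + 2*(4)*conj(1) + 2*(4 + 3*sqrt(2))*conj(-1) + 4*(0)*conj(1) + 4*(0)*conj(-1)]
      = (1/16)[(10) + (-2) + (-8 + 6*sqrt(2)) + (8) + (-6*sqrt(2) - 8) + (0) + (0)] = 0/16 = 0
  <chi_rho, chi_4> = (1/16)[1*(10)*conj(1) + 1*(-2)*conj(1) + 2*(4 - 3*sqrt(2))*conj(-1) + 2*(4)*conj(1) + 2*(4 + 3*sqrt(2))*conj(-1) + 4*(0)*conj(-1) + 4*(0)*conj(1)]
      = (1/16)[(10) + (-2) + (-8 + 6*sqrt(2)) + (8) + (-6*sqrt(2) - 8) + (0) + (0)] = 0/16 = 0
  <chi_rho, chi_5> = (1/16)[1*(10)*conj(2) + 1*(-2)*conj(-2) + 2*(4 - 3*sqrt(2))*conj(sqrt(2)) + 2*(4)*conj(0) + 2*(4 + 3*sqrt(2))*conj(-sqrt(2)) + 4*(0)*conj(0) + 4*(0)*conj(0)]
      = (1/16)[(20) + (4) + (-12 + 8*sqrt(2)) + (0) + (-12 - 8*sqrt(2)) + (0) + (0)] = 0/16 = 0
  <chi_rho, chi_6> = (1/16)[1*(10)*conj(2) + 1*(-2)*conj(2) + 2*(4 - 3*sqrt(2))*conj(0) + 2*(4)*conj(-2) + 2*(4 + 3*sqrt(2))*conj(0) + 4*(0)*conj(0) + 4*(0)*conj(0)]
      = (1/16)[(20) + (-4) + (0) + (-16) + (0) + (0) + (0)] = 0/16 = 0
  <chi_rho, chi_7> = (1/16)[1*(10)*conj(2) + 1*(-2)*conj(-2) + 2*(4 - 3*sqrt(2))*conj(-sqrt(2)) + 2*(4)*conj(0) + 2*(4 + 3*sqrt(2))*conj(sqrt(2)) + 4*(0)*conj(0) + 4*(0)*conj(0)]
      = (1/16)[(20) + (4) + (12 - 8*sqrt(2)) + (0) + (8*sqrt(2) + 12) + (0) + (0)] = 48/16 = 3
Dimension check: dim(rho) = sum (mult * dim) = 2*1 + 2*1 + 0*1 + 0*1 + 0*2 + 0*2 + 3*2 = 10 = chi_rho(e) = 10.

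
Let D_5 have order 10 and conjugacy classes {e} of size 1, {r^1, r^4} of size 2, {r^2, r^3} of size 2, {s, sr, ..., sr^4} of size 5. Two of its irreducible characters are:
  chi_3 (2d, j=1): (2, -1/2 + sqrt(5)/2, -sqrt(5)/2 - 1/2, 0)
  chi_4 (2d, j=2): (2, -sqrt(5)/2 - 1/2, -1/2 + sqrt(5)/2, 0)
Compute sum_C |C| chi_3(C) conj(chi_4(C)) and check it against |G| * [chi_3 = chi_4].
Sum = 0; so <chi_3, chi_4> = 0 (distinct irreducibles are orthogonal).

Compute term by term over conjugacy classes (|C| * chi_3(C) * conj(chi_4(C))):
  1*(2)*conj(2) + 2*(-1/2 + sqrt(5)/2)*conj(-sqrt(5)/2 - 1/2) + 2*(-sqrt(5)/2 - 1/2)*conj(-1/2 + sqrt(5)/2) + 5*(0)*conj(0)
  = (4) + (-2) + (-2) + (0)
  = 0.
Dividing by |G| = 10 gives 0/10 = 0, matching the row-orthogonality relation <chi_3, chi_4> = [chi_3 = chi_4].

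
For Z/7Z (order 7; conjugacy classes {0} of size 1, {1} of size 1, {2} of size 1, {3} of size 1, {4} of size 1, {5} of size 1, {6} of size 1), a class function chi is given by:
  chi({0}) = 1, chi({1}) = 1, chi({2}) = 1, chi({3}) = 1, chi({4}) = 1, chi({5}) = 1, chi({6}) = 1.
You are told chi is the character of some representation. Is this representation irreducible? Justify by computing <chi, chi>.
Irreducible: <chi, chi> = 1.

Why: <chi, chi> = (1/|G|) sum_C |C| * |chi(C)|^2 = (1/7)[1*|1|^2 + 1*|1|^2 + 1*|1|^2 + 1*|1|^2 + 1*|1|^2 + 1*|1|^2 + 1*|1|^2]
  = (1/7)[(1) + (1) + (1) + (1) + (1) + (1) + (1)] = 7/7 = 1.
(Exp terms are combined using exp(i*s)*conj(exp(i*t)) = exp(i*(s-t)), and sums of them are collapsed using the identity that for every m > 1 the m distinct m-th roots of unity sum to 0, e.g. 1 + exp(2*I*pi/3) + exp(-2*I*pi/3) = 0.)
A character is irreducible iff <chi, chi> = 1, so this representation is irreducible.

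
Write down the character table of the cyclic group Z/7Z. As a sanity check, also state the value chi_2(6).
Character table of Z/7Z (irreps indexed chi_0,...,chi_6 with chi_k(m) = zeta_7^(k*m), zeta_7 = exp(2*pi*i/7)):
  irrep \ class  {0} (size 1)  {1} (size 1)    {2} (size 1)    {3} (size 1)    {4} (size 1)    {5} (size 1)    {6} (size 1)  
  chi_0          1             1               1               1               1               1               1             
  chi_1          1             exp(2*I*pi/7)   exp(4*I*pi/7)   exp(6*I*pi/7)   exp(-6*I*pi/7)  exp(-4*I*pi/7)  exp(-2*I*pi/7)
  chi_2          1             exp(4*I*pi/7)   exp(-6*I*pi/7)  exp(-2*I*pi/7)  exp(2*I*pi/7)   exp(6*I*pi/7)   exp(-4*I*pi/7)
  chi_3          1             exp(6*I*pi/7)   exp(-2*I*pi/7)  exp(4*I*pi/7)   exp(-4*I*pi/7)  exp(2*I*pi/7)   exp(-6*I*pi/7)
  chi_4          1             exp(-6*I*pi/7)  exp(2*I*pi/7)   exp(-4*I*pi/7)  exp(4*I*pi/7)   exp(-2*I*pi/7)  exp(6*I*pi/7) 
  chi_5          1             exp(-4*I*pi/7)  exp(6*I*pi/7)   exp(2*I*pi/7)   exp(-2*I*pi/7)  exp(-6*I*pi/7)  exp(4*I*pi/7) 
  chi_6          1             exp(-2*I*pi/7)  exp(-4*I*pi/7)  exp(-6*I*pi/7)  exp(6*I*pi/7)   exp(4*I*pi/7)   exp(2*I*pi/7) 

Spot check: chi_2(6) = zeta_7^(2*6) = zeta_7^12 = exp(-4*I*pi/7).

Reasoning: Z/7Z is abelian, so all 7 irreducible complex representations are 1-dimensional. They are given by chi_k(m) = zeta_7^(k*m) for k = 0,...,6. Row orthogonality: sum_m chi_k(m) conj(chi_l(m)) = 7 * [k = l].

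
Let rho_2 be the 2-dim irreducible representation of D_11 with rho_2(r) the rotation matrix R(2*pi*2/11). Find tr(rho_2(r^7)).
chi_{rho_2}(r^7) = 2*cos(2*pi*2*7/11) = -2*cos(5*pi/11)

Derivation: rho_2(r^7) is rotation by angle 2*pi*2*7/11, whose trace is 2*cos(2*pi*2*7/11) = -2*cos(5*pi/11).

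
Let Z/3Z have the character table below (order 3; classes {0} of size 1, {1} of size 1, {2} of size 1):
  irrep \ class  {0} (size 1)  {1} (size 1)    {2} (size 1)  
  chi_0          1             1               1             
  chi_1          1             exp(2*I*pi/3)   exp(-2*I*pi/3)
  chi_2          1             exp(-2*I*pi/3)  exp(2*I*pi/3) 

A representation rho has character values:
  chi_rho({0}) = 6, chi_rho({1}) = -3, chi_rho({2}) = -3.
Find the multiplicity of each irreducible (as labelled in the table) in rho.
Multiplicities: chi_0: 0, chi_1: 3, chi_2: 3.

Derivation: Use <chi_rho, chi> = (1/|G|) sum_C |C| * chi_rho(C) * conj(chi(C)) with |G| = 3 for each irreducible chi in the table:
  <chi_rho, chi_0> = (1/3)[1*(6)*conj(1) + 1*(-3)*conj(1) + 1*(-3)*conj(1)]
      = (1/3)[(6) + (-3) + (-3)] = 0/3 = 0
  <chi_rho, chi_1> = (1/3)[1*(6)*conj(1) + 1*(-3)*conj(exp(2*I*pi/3)) + 1*(-3)*conj(exp(-2*I*pi/3))]
      = (1/3)[(6) + (3 + 3*exp(2*I*pi/3)) + (3 + 3*exp(-2*I*pi/3))] = 9/3 = 3
  <chi_rho, chi_2> = (1/3)[1*(6)*conj(1) + 1*(-3)*conj(exp(-2*I*pi/3)) + 1*(-3)*conj(exp(2*I*pi/3))]
      = (1/3)[(6) + (3 + 3*exp(-2*I*pi/3)) + (3 + 3*exp(2*I*pi/3))] = 9/3 = 3
(Exp terms are combined using exp(i*s)*conj(exp(i*t)) = exp(i*(s-t)), and sums of them are collapsed using the identity that for every m > 1 the m distinct m-th roots of unity sum to 0, e.g. 1 + exp(2*I*pi/3) + exp(-2*I*pi/3) = 0.)
Dimension check: dim(rho) = sum (mult * dim) = 0*1 + 3*1 + 3*1 = 6 = chi_rho(e) = 6.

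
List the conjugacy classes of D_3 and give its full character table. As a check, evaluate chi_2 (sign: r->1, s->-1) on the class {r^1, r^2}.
Conjugacy classes: {e} of size 1, {r^1, r^2} of size 2, {s, sr, ..., sr^2} of size 3.
Character table:
  irrep \ class              {e} (size 1)  {r^1, r^2} (size 2)  {s, sr, ..., sr^2} (size 3)
  chi_1 (triv)               1             1                    1                          
  chi_2 (sign: r->1, s->-1)  1             1                    -1                         
  chi_3 (2d, j=1)            2             -1                   0                          

Spot check: chi_2 (sign: r->1, s->-1) on {r^1, r^2} = 1.

Derivation: D_3 has order 2*3 = 6 with 3 conjugacy classes, hence 3 irreducibles. Sum of squared dims 1 + 1 + 4 = 6 = |G|. Linear characters come from the abelianisation; the 2-dimensional irreps have character r^k -> 2*cos(2*pi*j*k/3), reflections -> 0.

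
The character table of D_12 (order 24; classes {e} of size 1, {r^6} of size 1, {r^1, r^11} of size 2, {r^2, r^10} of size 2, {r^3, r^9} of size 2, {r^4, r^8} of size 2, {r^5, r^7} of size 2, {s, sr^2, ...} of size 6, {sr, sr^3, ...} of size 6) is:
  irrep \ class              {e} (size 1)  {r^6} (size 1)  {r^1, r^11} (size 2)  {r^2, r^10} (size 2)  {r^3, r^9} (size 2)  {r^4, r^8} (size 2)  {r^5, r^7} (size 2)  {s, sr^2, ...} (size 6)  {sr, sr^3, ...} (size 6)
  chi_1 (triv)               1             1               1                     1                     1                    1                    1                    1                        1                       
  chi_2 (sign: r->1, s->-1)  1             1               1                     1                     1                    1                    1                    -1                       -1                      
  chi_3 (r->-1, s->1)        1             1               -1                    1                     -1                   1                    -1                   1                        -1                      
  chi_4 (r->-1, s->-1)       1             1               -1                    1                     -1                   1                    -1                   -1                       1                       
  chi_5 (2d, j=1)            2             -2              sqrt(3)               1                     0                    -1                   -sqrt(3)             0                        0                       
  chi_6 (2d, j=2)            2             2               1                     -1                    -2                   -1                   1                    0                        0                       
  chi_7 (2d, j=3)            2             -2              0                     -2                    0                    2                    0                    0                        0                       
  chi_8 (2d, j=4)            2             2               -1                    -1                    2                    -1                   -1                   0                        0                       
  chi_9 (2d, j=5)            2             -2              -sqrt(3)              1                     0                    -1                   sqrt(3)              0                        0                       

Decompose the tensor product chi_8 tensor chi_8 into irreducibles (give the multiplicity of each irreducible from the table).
chi_8 tensor chi_8 = chi_1 + chi_2 + chi_8 (all other irreducibles have multiplicity 0).

Argument: The character of a tensor product is the pointwise product (chi_8 * chi_8)(C) = chi_8(C) * chi_8(C):
  {e}: (2)*(2), {r^6}: (2)*(2), {r^1, r^11}: (-1)*(-1), {r^2, r^10}: (-1)*(-1), {r^3, r^9}: (2)*(2), {r^4, r^8}: (-1)*(-1), {r^5, r^7}: (-1)*(-1), {s, sr^2, ...}: (0)*(0), {sr, sr^3, ...}: (0)*(0)
so (chi_8 * chi_8) takes values
  {e} -> 4, {r^6} -> 4, {r^1, r^11} -> 1, {r^2, r^10} -> 1, {r^3, r^9} -> 4, {r^4, r^8} -> 1, {r^5, r^7} -> 1, {s, sr^2, ...} -> 0, {sr, sr^3, ...} -> 0.
Now take the inner product of this character with each irreducible chi from the table, <chi_8*chi_8, chi> = (1/24) sum_C |C| (chi_8*chi_8)(C) conj(chi(C)):
  <chi_8*chi_8, chi_1> = (1/24)[1*(4)*conj(1) + 1*(4)*conj(1) + 2*(1)*conj(1) + 2*(1)*conj(1) + 2*(4)*conj(1) + 2*(1)*conj(1) + 2*(1)*conj(1) + 6*(0)*conj(1) + 6*(0)*conj(1)]
      = (1/24)[(4) + (4) + (2) + (2) + (8) + (2) + (2) + (0) + (0)] = 24/24 = 1
  <chi_8*chi_8, chi_2> = (1/24)[1*(4)*conj(1) + 1*(4)*conj(1) + 2*(1)*conj(1) + 2*(1)*conj(1) + 2*(4)*conj(1) + 2*(1)*conj(1) + 2*(1)*conj(1) + 6*(0)*conj(-1) + 6*(0)*conj(-1)]
      = (1/24)[(4) + (4) + (2) + (2) + (8) + (2) + (2) + (0) + (0)] = 24/24 = 1
  <chi_8*chi_8, chi_3> = (1/24)[1*(4)*conj(1) + 1*(4)*conj(1) + 2*(1)*conj(-1) + 2*(1)*conj(1) + 2*(4)*conj(-1) + 2*(1)*conj(1) + 2*(1)*conj(-1) + 6*(0)*conj(1) + 6*(0)*conj(-1)]
      = (1/24)[(4) + (4) + (-2) + (2) + (-8) + (2) + (-2) + (0) + (0)] = 0/24 = 0
  <chi_8*chi_8, chi_4> = (1/24)[1*(4)*conj(1) + 1*(4)*conj(1) + 2*(1)*conj(-1) + 2*(1)*conj(1) + 2*(4)*conj(-1) + 2*(1)*conj(1) + 2*(1)*conj(-1) + 6*(0)*conj(-1) + 6*(0)*conj(1)]
      = (1/24)[(4) + (4) + (-2) + (2) + (-8) + (2) + (-2) + (0) + (0)] = 0/24 = 0
  <chi_8*chi_8, chi_5> = (1/24)[1*(4)*conj(2) + 1*(4)*conj(-2) + 2*(1)*conj(sqrt(3)) + 2*(1)*conj(1) + 2*(4)*conj(0) + 2*(1)*conj(-1) + 2*(1)*conj(-sqrt(3)) + 6*(0)*conj(0) + 6*(0)*conj(0)]
      = (1/24)[(8) + (-8) + (2*sqrt(3)) + (2) + (0) + (-2) + (-2*sqrt(3)) + (0) + (0)] = 0/24 = 0
  <chi_8*chi_8, chi_6> = (1/24)[1*(4)*conj(2) + 1*(4)*conj(2) + 2*(1)*conj(1) + 2*(1)*conj(-1) + 2*(4)*conj(-2) + 2*(1)*conj(-1) + 2*(1)*conj(1) + 6*(0)*conj(0) + 6*(0)*conj(0)]
      = (1/24)[(8) + (8) + (2) + (-2) + (-16) + (-2) + (2) + (0) + (0)] = 0/24 = 0
  <chi_8*chi_8, chi_7> = (1/24)[1*(4)*conj(2) + 1*(4)*conj(-2) + 2*(1)*conj(0) + 2*(1)*conj(-2) + 2*(4)*conj(0) + 2*(1)*conj(2) + 2*(1)*conj(0) + 6*(0)*conj(0) + 6*(0)*conj(0)]
      = (1/24)[(8) + (-8) + (0) + (-4) + (0) + (4) + (0) + (0) + (0)] = 0/24 = 0
  <chi_8*chi_8, chi_8> = (1/24)[1*(4)*conj(2) + 1*(4)*conj(2) + 2*(1)*conj(-1) + 2*(1)*conj(-1) + 2*(4)*conj(2) + 2*(1)*conj(-1) + 2*(1)*conj(-1) + 6*(0)*conj(0) + 6*(0)*conj(0)]
      = (1/24)[(8) + (8) + (-2) + (-2) + (16) + (-2) + (-2) + (0) + (0)] = 24/24 = 1
  <chi_8*chi_8, chi_9> = (1/24)[1*(4)*conj(2) + 1*(4)*conj(-2) + 2*(1)*conj(-sqrt(3)) + 2*(1)*conj(1) + 2*(4)*conj(0) + 2*(1)*conj(-1) + 2*(1)*conj(sqrt(3)) + 6*(0)*conj(0) + 6*(0)*conj(0)]
      = (1/24)[(8) + (-8) + (-2*sqrt(3)) + (2) + (0) + (-2) + (2*sqrt(3)) + (0) + (0)] = 0/24 = 0
Hence the multiplicities are chi_1: 1, chi_2: 1, chi_8: 1. Dimension check: dim(chi_8)*dim(chi_8) = 2*2 = 4 and sum (mult * dim) = 1*1 + 1*1 + 1*2 = 4.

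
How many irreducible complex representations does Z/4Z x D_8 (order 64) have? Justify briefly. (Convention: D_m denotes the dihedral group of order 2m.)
28

The number of irreducible complex representations of a finite group equals its number of conjugacy classes. For a direct product, #classes(G x H) = #classes(G) * #classes(H). Z/4Z has 4 classes (abelian), D_8 has 7 classes, so 4 * 7 = 28, so Z/4Z x D_8 (order 64) has exactly 28 irreducible complex representations.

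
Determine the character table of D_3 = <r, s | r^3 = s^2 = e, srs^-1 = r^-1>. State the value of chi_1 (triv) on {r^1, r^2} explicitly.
Conjugacy classes: {e} of size 1, {r^1, r^2} of size 2, {s, sr, ..., sr^2} of size 3.
Character table:
  irrep \ class              {e} (size 1)  {r^1, r^2} (size 2)  {s, sr, ..., sr^2} (size 3)
  chi_1 (triv)               1             1                    1                          
  chi_2 (sign: r->1, s->-1)  1             1                    -1                         
  chi_3 (2d, j=1)            2             -1                   0                          

Spot check: chi_1 (triv) on {r^1, r^2} = 1.

Details: D_3 has order 2*3 = 6 with 3 conjugacy classes, hence 3 irreducibles. Sum of squared dims 1 + 1 + 4 = 6 = |G|. Linear characters come from the abelianisation; the 2-dimensional irreps have character r^k -> 2*cos(2*pi*j*k/3), reflections -> 0.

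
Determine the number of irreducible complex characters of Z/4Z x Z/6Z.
24

Why: The number of irreducible complex representations of a finite group equals its number of conjugacy classes. Z/4Z x Z/6Z is abelian of order 24, so every element is its own conjugacy class: 24 classes, so Z/4Z x Z/6Z (order 24) has exactly 24 irreducible complex representations.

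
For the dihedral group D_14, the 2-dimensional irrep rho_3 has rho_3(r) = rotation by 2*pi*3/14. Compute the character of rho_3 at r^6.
chi_{rho_3}(r^6) = 2*cos(2*pi*3*6/14) = -2*cos(3*pi/7)

Details: rho_3(r^6) is rotation by angle 2*pi*3*6/14, whose trace is 2*cos(2*pi*3*6/14) = -2*cos(3*pi/7).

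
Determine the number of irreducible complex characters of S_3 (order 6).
3

Why: The number of irreducible complex representations of a finite group equals its number of conjugacy classes. Conjugacy classes in S_3 correspond to cycle types, i.e. partitions of 3; there are p(3) = 3 of them, so S_3 (order 6) has exactly 3 irreducible complex representations.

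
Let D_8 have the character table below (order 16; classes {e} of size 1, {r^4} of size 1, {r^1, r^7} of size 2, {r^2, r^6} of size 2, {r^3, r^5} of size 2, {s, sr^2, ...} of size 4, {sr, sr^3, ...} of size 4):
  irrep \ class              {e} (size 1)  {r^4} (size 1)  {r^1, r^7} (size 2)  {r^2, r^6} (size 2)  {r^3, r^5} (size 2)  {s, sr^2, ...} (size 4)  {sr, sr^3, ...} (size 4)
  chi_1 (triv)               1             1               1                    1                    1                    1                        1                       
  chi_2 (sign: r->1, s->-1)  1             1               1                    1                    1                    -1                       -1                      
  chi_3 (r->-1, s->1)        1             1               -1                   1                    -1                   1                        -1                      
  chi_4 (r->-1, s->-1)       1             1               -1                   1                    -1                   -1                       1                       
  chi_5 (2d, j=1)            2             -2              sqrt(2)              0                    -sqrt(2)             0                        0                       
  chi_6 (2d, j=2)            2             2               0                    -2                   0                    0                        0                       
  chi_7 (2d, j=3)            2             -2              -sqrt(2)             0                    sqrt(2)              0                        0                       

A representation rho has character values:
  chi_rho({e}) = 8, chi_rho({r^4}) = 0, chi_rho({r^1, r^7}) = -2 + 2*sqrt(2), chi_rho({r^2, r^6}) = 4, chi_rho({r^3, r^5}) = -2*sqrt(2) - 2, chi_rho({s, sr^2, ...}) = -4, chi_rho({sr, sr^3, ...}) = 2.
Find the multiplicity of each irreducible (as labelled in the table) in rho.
Multiplicities: chi_1: 0, chi_2: 1, chi_3: 0, chi_4: 3, chi_5: 2, chi_6: 0, chi_7: 0.

Use <chi_rho, chi> = (1/|G|) sum_C |C| * chi_rho(C) * conj(chi(C)) with |G| = 16 for each irreducible chi in the table:
  <chi_rho, chi_1> = (1/16)[1*(8)*conj(1) + 1*(0)*conj(1) + 2*(-2 + 2*sqrt(2))*conj(1) + 2*(4)*conj(1) + 2*(-2*sqrt(2) - 2)*conj(1) + 4*(-4)*conj(1) + 4*(2)*conj(1)]
      = (1/16)[(8) + (0) + (-4 + 4*sqrt(2)) + (8) + (-4*sqrt(2) - 4) + (-16) + (8)] = 0/16 = 0
  <chi_rho, chi_2> = (1/16)[1*(8)*conj(1) + 1*(0)*conj(1) + 2*(-2 + 2*sqrt(2))*conj(1) + 2*(4)*conj(1) + 2*(-2*sqrt(2) - 2)*conj(1) + 4*(-4)*conj(-1) + 4*(2)*conj(-1)]
      = (1/16)[(8) + (0) + (-4 + 4*sqrt(2)) + (8) + (-4*sqrt(2) - 4) + (16) + (-8)] = 16/16 = 1
  <chi_rho, chi_3> = (1/16)[1*(8)*conj(1) + 1*(0)*conj(1) + 2*(-2 + 2*sqrt(2))*conj(-1) + 2*(4)*conj(1) + 2*(-2*sqrt(2) - 2)*conj(-1) + 4*(-4)*conj(1) + 4*(2)*conj(-1)]
      = (1/16)[(8) + (0) + (4 - 4*sqrt(2)) + (8) + (4 + 4*sqrt(2)) + (-16) + (-8)] = 0/16 = 0
  <chi_rho, chi_4> = (1/16)[1*(8)*conj(1) + 1*(0)*conj(1) + 2*(-2 + 2*sqrt(2))*conj(-1) + 2*(4)*conj(1) + 2*(-2*sqrt(2) - 2)*conj(-1) + 4*(-4)*conj(-1) + 4*(2)*conj(1)]
      = (1/16)[(8) + (0) + (4 - 4*sqrt(2)) + (8) + (4 + 4*sqrt(2)) + (16) + (8)] = 48/16 = 3
  <chi_rho, chi_5> = (1/16)[1*(8)*conj(2) + 1*(0)*conj(-2) + 2*(-2 + 2*sqrt(2))*conj(sqrt(2)) + 2*(4)*conj(0) + 2*(-2*sqrt(2) - 2)*conj(-sqrt(2)) + 4*(-4)*conj(0) + 4*(2)*conj(0)]
      = (1/16)[(16) + (0) + (8 - 4*sqrt(2)) + (0) + (4*sqrt(2) + 8) + (0) + (0)] = 32/16 = 2
  <chi_rho, chi_6> = (1/16)[1*(8)*conj(2) + 1*(0)*conj(2) + 2*(-2 + 2*sqrt(2))*conj(0) + 2*(4)*conj(-2) + 2*(-2*sqrt(2) - 2)*conj(0) + 4*(-4)*conj(0) + 4*(2)*conj(0)]
      = (1/16)[(16) + (0) + (0) + (-16) + (0) + (0) + (0)] = 0/16 = 0
  <chi_rho, chi_7> = (1/16)[1*(8)*conj(2) + 1*(0)*conj(-2) + 2*(-2 + 2*sqrt(2))*conj(-sqrt(2)) + 2*(4)*conj(0) + 2*(-2*sqrt(2) - 2)*conj(sqrt(2)) + 4*(-4)*conj(0) + 4*(2)*conj(0)]
      = (1/16)[(16) + (0) + (-8 + 4*sqrt(2)) + (0) + (-8 - 4*sqrt(2)) + (0) + (0)] = 0/16 = 0
Dimension check: dim(rho) = sum (mult * dim) = 0*1 + 1*1 + 0*1 + 3*1 + 2*2 + 0*2 + 0*2 = 8 = chi_rho(e) = 8.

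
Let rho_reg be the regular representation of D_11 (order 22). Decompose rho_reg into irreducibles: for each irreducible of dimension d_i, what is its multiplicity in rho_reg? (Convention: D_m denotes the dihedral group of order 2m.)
Each irreducible V_i of dimension d_i appears with multiplicity d_i, i.e. rho_reg = (direct sum over all irreducibles V_i) d_i V_i. The irreducible dimensions for D_11 are 1, 1, 2, 2, 2, 2, 2: 2 irreducibles of dimension 1, each with multiplicity 1; 5 irreducibles of dimension 2, each with multiplicity 2. Total dimension 2*1*1 + 5*2*2 = 22 = |G|.

Argument: General theorem: in the regular representation of a finite group G, each irreducible appears with multiplicity equal to its dimension. Check: dim(rho_reg) = sum d_i^2 = 1 + 1 + 4 + 4 + 4 + 4 + 4 = 22 = |G|.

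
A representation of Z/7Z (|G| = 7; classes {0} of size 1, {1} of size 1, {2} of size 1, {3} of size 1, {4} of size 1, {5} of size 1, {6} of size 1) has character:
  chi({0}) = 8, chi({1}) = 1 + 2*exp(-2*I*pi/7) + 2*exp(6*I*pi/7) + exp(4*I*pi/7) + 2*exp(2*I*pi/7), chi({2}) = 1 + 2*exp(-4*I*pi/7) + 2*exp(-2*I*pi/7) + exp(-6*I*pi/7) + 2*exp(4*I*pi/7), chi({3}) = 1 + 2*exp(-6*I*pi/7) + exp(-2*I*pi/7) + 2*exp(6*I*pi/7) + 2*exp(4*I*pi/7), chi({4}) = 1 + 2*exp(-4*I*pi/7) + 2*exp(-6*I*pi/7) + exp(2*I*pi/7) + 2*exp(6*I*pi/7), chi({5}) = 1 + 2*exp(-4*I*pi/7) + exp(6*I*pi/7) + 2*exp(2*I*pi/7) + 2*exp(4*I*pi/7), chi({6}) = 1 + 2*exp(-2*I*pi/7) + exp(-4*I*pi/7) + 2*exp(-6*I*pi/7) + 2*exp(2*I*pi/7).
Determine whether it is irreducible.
Not irreducible (reducible): <chi, chi> = 14 > 1.

Working: <chi, chi> = (1/|G|) sum_C |C| * |chi(C)|^2 = (1/7)[1*|8|^2 + 1*|1 + 2*exp(-2*I*pi/7) + 2*exp(6*I*pi/7) + exp(4*I*pi/7) + 2*exp(2*I*pi/7)|^2 + 1*|1 + 2*exp(-4*I*pi/7) + 2*exp(-2*I*pi/7) + exp(-6*I*pi/7) + 2*exp(4*I*pi/7)|^2 + 1*|1 + 2*exp(-6*I*pi/7) + exp(-2*I*pi/7) + 2*exp(6*I*pi/7) + 2*exp(4*I*pi/7)|^2 + 1*|1 + 2*exp(-4*I*pi/7) + 2*exp(-6*I*pi/7) + exp(2*I*pi/7) + 2*exp(6*I*pi/7)|^2 + 1*|1 + 2*exp(-4*I*pi/7) + exp(6*I*pi/7) + 2*exp(2*I*pi/7) + 2*exp(4*I*pi/7)|^2 + 1*|1 + 2*exp(-2*I*pi/7) + exp(-4*I*pi/7) + 2*exp(-6*I*pi/7) + 2*exp(2*I*pi/7)|^2]
  = (1/7)[(64) + (14 + 9*exp(-4*I*pi/7) + 8*exp(-2*I*pi/7) + 8*exp(-6*I*pi/7) + 8*exp(6*I*pi/7) + 8*exp(2*I*pi/7) + 9*exp(4*I*pi/7)) + (14 + 8*exp(-4*I*pi/7) + 8*exp(-2*I*pi/7) + 9*exp(-6*I*pi/7) + 9*exp(6*I*pi/7) + 8*exp(2*I*pi/7) + 8*exp(4*I*pi/7)) + (14 + 8*exp(-4*I*pi/7) + 9*exp(-2*I*pi/7) + 8*exp(-6*I*pi/7) + 8*exp(6*I*pi/7) + 9*exp(2*I*pi/7) + 8*exp(4*I*pi/7)) + (14 + 8*exp(-4*I*pi/7) + 9*exp(-2*I*pi/7) + 8*exp(-6*I*pi/7) + 8*exp(6*I*pi/7) + 9*exp(2*I*pi/7) + 8*exp(4*I*pi/7)) + (14 + 8*exp(-4*I*pi/7) + 8*exp(-2*I*pi/7) + 9*exp(-6*I*pi/7) + 9*exp(6*I*pi/7) + 8*exp(2*I*pi/7) + 8*exp(4*I*pi/7)) + (14 + 9*exp(-4*I*pi/7) + 8*exp(-2*I*pi/7) + 8*exp(-6*I*pi/7) + 8*exp(6*I*pi/7) + 8*exp(2*I*pi/7) + 9*exp(4*I*pi/7))] = 98/7 = 14.
(Exp terms are combined using exp(i*s)*conj(exp(i*t)) = exp(i*(s-t)), and sums of them are collapsed using the identity that for every m > 1 the m distinct m-th roots of unity sum to 0, e.g. 1 + exp(2*I*pi/3) + exp(-2*I*pi/3) = 0.)
A character is irreducible iff <chi, chi> = 1, so this representation is reducible.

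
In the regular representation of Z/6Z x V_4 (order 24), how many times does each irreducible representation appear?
Each irreducible V_i of dimension d_i appears with multiplicity d_i, i.e. rho_reg = (direct sum over all irreducibles V_i) d_i V_i. The irreducible dimensions for Z/6Z x V_4 are 1, 1, 1, 1, 1, 1, 1, 1, 1, 1, 1, 1, 1, 1, 1, 1, 1, 1, 1, 1, 1, 1, 1, 1: 24 irreducibles of dimension 1, each with multiplicity 1. Total dimension 24*1*1 = 24 = |G|.

Argument: General theorem: in the regular representation of a finite group G, each irreducible appears with multiplicity equal to its dimension. Check: dim(rho_reg) = sum d_i^2 = 1 + 1 + 1 + 1 + 1 + 1 + 1 + 1 + 1 + 1 + 1 + 1 + 1 + 1 + 1 + 1 + 1 + 1 + 1 + 1 + 1 + 1 + 1 + 1 = 24 = |G|.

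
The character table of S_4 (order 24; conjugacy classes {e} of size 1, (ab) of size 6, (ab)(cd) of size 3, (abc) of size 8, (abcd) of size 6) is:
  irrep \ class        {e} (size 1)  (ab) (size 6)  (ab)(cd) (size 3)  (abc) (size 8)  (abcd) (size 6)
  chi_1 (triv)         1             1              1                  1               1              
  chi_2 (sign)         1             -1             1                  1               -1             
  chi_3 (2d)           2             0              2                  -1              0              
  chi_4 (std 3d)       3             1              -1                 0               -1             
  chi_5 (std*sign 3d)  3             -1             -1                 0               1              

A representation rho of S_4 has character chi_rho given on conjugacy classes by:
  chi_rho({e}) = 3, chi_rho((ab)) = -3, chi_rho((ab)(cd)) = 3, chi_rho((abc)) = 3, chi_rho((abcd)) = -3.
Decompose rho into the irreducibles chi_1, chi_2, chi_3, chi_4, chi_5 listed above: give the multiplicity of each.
Multiplicities: chi_1: 0, chi_2: 3, chi_3: 0, chi_4: 0, chi_5: 0.

Argument: Use <chi_rho, chi> = (1/|G|) sum_C |C| * chi_rho(C) * conj(chi(C)) with |G| = 24 for each irreducible chi in the table:
  <chi_rho, chi_1> = (1/24)[1*(3)*conj(1) + 6*(-3)*conj(1) + 3*(3)*conj(1) + 8*(3)*conj(1) + 6*(-3)*conj(1)]
      = (1/24)[(3) + (-18) + (9) + (24) + (-18)] = 0/24 = 0
  <chi_rho, chi_2> = (1/24)[1*(3)*conj(1) + 6*(-3)*conj(-1) + 3*(3)*conj(1) + 8*(3)*conj(1) + 6*(-3)*conj(-1)]
      = (1/24)[(3) + (18) + (9) + (24) + (18)] = 72/24 = 3
  <chi_rho, chi_3> = (1/24)[1*(3)*conj(2) + 6*(-3)*conj(0) + 3*(3)*conj(2) + 8*(3)*conj(-1) + 6*(-3)*conj(0)]
      = (1/24)[(6) + (0) + (18) + (-24) + (0)] = 0/24 = 0
  <chi_rho, chi_4> = (1/24)[1*(3)*conj(3) + 6*(-3)*conj(1) + 3*(3)*conj(-1) + 8*(3)*conj(0) + 6*(-3)*conj(-1)]
      = (1/24)[(9) + (-18) + (-9) + (0) + (18)] = 0/24 = 0
  <chi_rho, chi_5> = (1/24)[1*(3)*conj(3) + 6*(-3)*conj(-1) + 3*(3)*conj(-1) + 8*(3)*conj(0) + 6*(-3)*conj(1)]
      = (1/24)[(9) + (18) + (-9) + (0) + (-18)] = 0/24 = 0
Dimension check: dim(rho) = sum (mult * dim) = 0*1 + 3*1 + 0*2 + 0*3 + 0*3 = 3 = chi_rho(e) = 3.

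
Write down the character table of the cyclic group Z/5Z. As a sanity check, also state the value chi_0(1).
Character table of Z/5Z (irreps indexed chi_0,...,chi_4 with chi_k(m) = zeta_5^(k*m), zeta_5 = exp(2*pi*i/5)):
  irrep \ class  {0} (size 1)  {1} (size 1)    {2} (size 1)    {3} (size 1)    {4} (size 1)  
  chi_0          1             1               1               1               1             
  chi_1          1             exp(2*I*pi/5)   exp(4*I*pi/5)   exp(-4*I*pi/5)  exp(-2*I*pi/5)
  chi_2          1             exp(4*I*pi/5)   exp(-2*I*pi/5)  exp(2*I*pi/5)   exp(-4*I*pi/5)
  chi_3          1             exp(-4*I*pi/5)  exp(2*I*pi/5)   exp(-2*I*pi/5)  exp(4*I*pi/5) 
  chi_4          1             exp(-2*I*pi/5)  exp(-4*I*pi/5)  exp(4*I*pi/5)   exp(2*I*pi/5) 

Spot check: chi_0(1) = zeta_5^(0*1) = zeta_5^0 = 1.

Why: Z/5Z is abelian, so all 5 irreducible complex representations are 1-dimensional. They are given by chi_k(m) = zeta_5^(k*m) for k = 0,...,4. Row orthogonality: sum_m chi_k(m) conj(chi_l(m)) = 5 * [k = l].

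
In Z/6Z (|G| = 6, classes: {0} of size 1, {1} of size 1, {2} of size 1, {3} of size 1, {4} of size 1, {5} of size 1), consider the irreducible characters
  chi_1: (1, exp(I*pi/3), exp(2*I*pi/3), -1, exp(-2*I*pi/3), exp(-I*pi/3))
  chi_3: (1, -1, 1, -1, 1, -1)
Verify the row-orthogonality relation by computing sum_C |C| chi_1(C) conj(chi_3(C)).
Sum = 0; so <chi_1, chi_3> = 0 (distinct irreducibles are orthogonal).

Solution. Compute term by term over conjugacy classes (|C| * chi_1(C) * conj(chi_3(C))):
  1*(1)*conj(1) + 1*(exp(I*pi/3))*conj(-1) + 1*(exp(2*I*pi/3))*conj(1) + 1*(-1)*conj(-1) + 1*(exp(-2*I*pi/3))*conj(1) + 1*(exp(-I*pi/3))*conj(-1)
  = (1) + (-exp(I*pi/3)) + (exp(2*I*pi/3)) + (1) + (exp(-2*I*pi/3)) + (-exp(-I*pi/3))
  = 0.
(Exp terms are combined using exp(i*s)*conj(exp(i*t)) = exp(i*(s-t)), and sums of them are collapsed using the identity that for every m > 1 the m distinct m-th roots of unity sum to 0, e.g. 1 + exp(2*I*pi/3) + exp(-2*I*pi/3) = 0.)
Dividing by |G| = 6 gives 0/6 = 0, matching the row-orthogonality relation <chi_1, chi_3> = [chi_1 = chi_3].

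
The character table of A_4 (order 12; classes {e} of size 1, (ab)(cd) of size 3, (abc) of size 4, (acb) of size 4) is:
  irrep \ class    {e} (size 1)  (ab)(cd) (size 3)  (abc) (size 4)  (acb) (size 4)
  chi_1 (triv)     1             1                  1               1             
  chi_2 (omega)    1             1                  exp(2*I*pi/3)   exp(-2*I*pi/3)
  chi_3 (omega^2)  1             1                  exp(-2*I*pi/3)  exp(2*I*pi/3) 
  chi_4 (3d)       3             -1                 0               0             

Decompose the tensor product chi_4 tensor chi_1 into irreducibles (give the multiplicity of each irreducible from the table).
chi_4 tensor chi_1 = chi_4 (all other irreducibles have multiplicity 0).

Proof sketch: The character of a tensor product is the pointwise product (chi_4 * chi_1)(C) = chi_4(C) * chi_1(C):
  {e}: (3)*(1), (ab)(cd): (-1)*(1), (abc): (0)*(1), (acb): (0)*(1)
so (chi_4 * chi_1) takes values
  {e} -> 3, (ab)(cd) -> -1, (abc) -> 0, (acb) -> 0.
Now take the inner product of this character with each irreducible chi from the table, <chi_4*chi_1, chi> = (1/12) sum_C |C| (chi_4*chi_1)(C) conj(chi(C)):
  <chi_4*chi_1, chi_1> = (1/12)[1*(3)*conj(1) + 3*(-1)*conj(1) + 4*(0)*conj(1) + 4*(0)*conj(1)]
      = (1/12)[(3) + (-3) + (0) + (0)] = 0/12 = 0
  <chi_4*chi_1, chi_2> = (1/12)[1*(3)*conj(1) + 3*(-1)*conj(1) + 4*(0)*conj(exp(2*I*pi/3)) + 4*(0)*conj(exp(-2*I*pi/3))]
      = (1/12)[(3) + (-3) + (0) + (0)] = 0/12 = 0
  <chi_4*chi_1, chi_3> = (1/12)[1*(3)*conj(1) + 3*(-1)*conj(1) + 4*(0)*conj(exp(-2*I*pi/3)) + 4*(0)*conj(exp(2*I*pi/3))]
      = (1/12)[(3) + (-3) + (0) + (0)] = 0/12 = 0
  <chi_4*chi_1, chi_4> = (1/12)[1*(3)*conj(3) + 3*(-1)*conj(-1) + 4*(0)*conj(0) + 4*(0)*conj(0)]
      = (1/12)[(9) + (3) + (0) + (0)] = 12/12 = 1
(Exp terms are combined using exp(i*s)*conj(exp(i*t)) = exp(i*(s-t)), and sums of them are collapsed using the identity that for every m > 1 the m distinct m-th roots of unity sum to 0, e.g. 1 + exp(2*I*pi/3) + exp(-2*I*pi/3) = 0.)
Hence the multiplicities are chi_4: 1. Dimension check: dim(chi_4)*dim(chi_1) = 3*1 = 3 and sum (mult * dim) = 1*3 = 3.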